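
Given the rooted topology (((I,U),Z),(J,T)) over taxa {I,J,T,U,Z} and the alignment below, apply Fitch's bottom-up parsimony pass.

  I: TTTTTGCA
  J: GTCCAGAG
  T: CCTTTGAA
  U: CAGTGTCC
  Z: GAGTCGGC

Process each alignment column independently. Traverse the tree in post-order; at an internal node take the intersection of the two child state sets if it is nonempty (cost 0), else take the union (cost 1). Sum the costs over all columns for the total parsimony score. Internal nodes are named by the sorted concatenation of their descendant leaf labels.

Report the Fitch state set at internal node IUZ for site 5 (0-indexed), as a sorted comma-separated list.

G

IU@0: {T} ∪ {C} = {C,T} (union, +1)
IUZ@0: {C,T} ∪ {G} = {C,G,T} (union, +1)
JT@0: {G} ∪ {C} = {C,G} (union, +1)
IJTUZ@0: {C,G,T} ∩ {C,G} = {C,G} (intersection, +0)
IU@1: {T} ∪ {A} = {A,T} (union, +1)
IUZ@1: {A,T} ∩ {A} = {A} (intersection, +0)
JT@1: {T} ∪ {C} = {C,T} (union, +1)
IJTUZ@1: {A} ∪ {C,T} = {A,C,T} (union, +1)
IU@2: {T} ∪ {G} = {G,T} (union, +1)
IUZ@2: {G,T} ∩ {G} = {G} (intersection, +0)
JT@2: {C} ∪ {T} = {C,T} (union, +1)
IJTUZ@2: {G} ∪ {C,T} = {C,G,T} (union, +1)
IU@3: {T} ∩ {T} = {T} (intersection, +0)
IUZ@3: {T} ∩ {T} = {T} (intersection, +0)
JT@3: {C} ∪ {T} = {C,T} (union, +1)
IJTUZ@3: {T} ∩ {C,T} = {T} (intersection, +0)
IU@4: {T} ∪ {G} = {G,T} (union, +1)
IUZ@4: {G,T} ∪ {C} = {C,G,T} (union, +1)
JT@4: {A} ∪ {T} = {A,T} (union, +1)
IJTUZ@4: {C,G,T} ∩ {A,T} = {T} (intersection, +0)
IU@5: {G} ∪ {T} = {G,T} (union, +1)
IUZ@5: {G,T} ∩ {G} = {G} (intersection, +0)
JT@5: {G} ∩ {G} = {G} (intersection, +0)
IJTUZ@5: {G} ∩ {G} = {G} (intersection, +0)
IU@6: {C} ∩ {C} = {C} (intersection, +0)
IUZ@6: {C} ∪ {G} = {C,G} (union, +1)
JT@6: {A} ∩ {A} = {A} (intersection, +0)
IJTUZ@6: {C,G} ∪ {A} = {A,C,G} (union, +1)
IU@7: {A} ∪ {C} = {A,C} (union, +1)
IUZ@7: {A,C} ∩ {C} = {C} (intersection, +0)
JT@7: {G} ∪ {A} = {A,G} (union, +1)
IJTUZ@7: {C} ∪ {A,G} = {A,C,G} (union, +1)
per-site changes: [3, 3, 3, 1, 3, 1, 2, 3]; total = 19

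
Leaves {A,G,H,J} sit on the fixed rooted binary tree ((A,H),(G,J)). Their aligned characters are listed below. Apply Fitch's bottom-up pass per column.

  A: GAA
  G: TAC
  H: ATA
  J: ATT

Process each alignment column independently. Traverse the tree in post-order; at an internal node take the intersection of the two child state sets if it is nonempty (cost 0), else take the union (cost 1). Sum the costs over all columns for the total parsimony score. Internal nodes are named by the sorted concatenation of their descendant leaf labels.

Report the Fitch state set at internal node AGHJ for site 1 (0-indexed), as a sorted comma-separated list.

site 0, node AH: A={G} ∪ H={A} → {A,G} (+1)
site 0, node GJ: G={T} ∪ J={A} → {A,T} (+1)
site 0, node AGHJ: AH={A,G} ∩ GJ={A,T} → {A} (+0)
site 1, node AH: A={A} ∪ H={T} → {A,T} (+1)
site 1, node GJ: G={A} ∪ J={T} → {A,T} (+1)
site 1, node AGHJ: AH={A,T} ∩ GJ={A,T} → {A,T} (+0)
site 2, node AH: A={A} ∩ H={A} → {A} (+0)
site 2, node GJ: G={C} ∪ J={T} → {C,T} (+1)
site 2, node AGHJ: AH={A} ∪ GJ={C,T} → {A,C,T} (+1)
per-site changes: [2, 2, 2]; total = 6

A,T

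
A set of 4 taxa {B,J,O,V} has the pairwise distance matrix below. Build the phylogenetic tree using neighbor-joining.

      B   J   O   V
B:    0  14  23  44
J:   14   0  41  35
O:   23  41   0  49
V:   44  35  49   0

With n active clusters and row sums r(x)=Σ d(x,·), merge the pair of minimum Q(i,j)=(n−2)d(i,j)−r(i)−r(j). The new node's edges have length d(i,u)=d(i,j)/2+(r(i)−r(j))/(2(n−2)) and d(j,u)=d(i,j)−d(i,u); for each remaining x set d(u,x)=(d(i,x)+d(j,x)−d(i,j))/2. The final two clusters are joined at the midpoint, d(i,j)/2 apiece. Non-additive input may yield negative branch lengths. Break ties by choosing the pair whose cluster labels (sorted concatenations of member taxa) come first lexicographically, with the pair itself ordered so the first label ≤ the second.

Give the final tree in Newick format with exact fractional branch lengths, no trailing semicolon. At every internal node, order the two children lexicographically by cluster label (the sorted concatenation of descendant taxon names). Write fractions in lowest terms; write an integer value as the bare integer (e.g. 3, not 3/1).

iteration 1: select B,O (d=23, Q=-148); attach at lengths (7/2, 39/2); label the merged cluster BO
  updated: d(BO,J)=16, d(BO,V)=35
iteration 2: select BO,J (d=16, Q=-86); attach at lengths (8, 8); label the merged cluster BJO
  updated: d(BJO,V)=27
iteration 3: select BJO,V (d=27); attach at lengths (27/2, 27/2); label the merged cluster BJOV
final tree: (((B:7/2,O:39/2):8,J:8):27/2,V:27/2)
total length: 66

(((B:7/2,O:39/2):8,J:8):27/2,V:27/2)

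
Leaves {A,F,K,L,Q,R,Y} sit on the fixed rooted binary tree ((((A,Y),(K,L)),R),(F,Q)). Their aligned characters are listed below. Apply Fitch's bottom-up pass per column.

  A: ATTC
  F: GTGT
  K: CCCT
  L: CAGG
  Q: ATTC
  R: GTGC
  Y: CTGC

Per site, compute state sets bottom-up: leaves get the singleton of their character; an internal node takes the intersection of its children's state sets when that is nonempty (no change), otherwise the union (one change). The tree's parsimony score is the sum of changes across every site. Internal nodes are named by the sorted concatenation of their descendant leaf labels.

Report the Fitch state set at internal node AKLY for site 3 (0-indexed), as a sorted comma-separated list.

site 0, node AY: A={A} ∪ Y={C} → {A,C} (+1)
site 0, node KL: K={C} ∩ L={C} → {C} (+0)
site 0, node AKLY: AY={A,C} ∩ KL={C} → {C} (+0)
site 0, node AKLRY: AKLY={C} ∪ R={G} → {C,G} (+1)
site 0, node FQ: F={G} ∪ Q={A} → {A,G} (+1)
site 0, node AFKLQRY: AKLRY={C,G} ∩ FQ={A,G} → {G} (+0)
site 1, node AY: A={T} ∩ Y={T} → {T} (+0)
site 1, node KL: K={C} ∪ L={A} → {A,C} (+1)
site 1, node AKLY: AY={T} ∪ KL={A,C} → {A,C,T} (+1)
site 1, node AKLRY: AKLY={A,C,T} ∩ R={T} → {T} (+0)
site 1, node FQ: F={T} ∩ Q={T} → {T} (+0)
site 1, node AFKLQRY: AKLRY={T} ∩ FQ={T} → {T} (+0)
site 2, node AY: A={T} ∪ Y={G} → {G,T} (+1)
site 2, node KL: K={C} ∪ L={G} → {C,G} (+1)
site 2, node AKLY: AY={G,T} ∩ KL={C,G} → {G} (+0)
site 2, node AKLRY: AKLY={G} ∩ R={G} → {G} (+0)
site 2, node FQ: F={G} ∪ Q={T} → {G,T} (+1)
site 2, node AFKLQRY: AKLRY={G} ∩ FQ={G,T} → {G} (+0)
site 3, node AY: A={C} ∩ Y={C} → {C} (+0)
site 3, node KL: K={T} ∪ L={G} → {G,T} (+1)
site 3, node AKLY: AY={C} ∪ KL={G,T} → {C,G,T} (+1)
site 3, node AKLRY: AKLY={C,G,T} ∩ R={C} → {C} (+0)
site 3, node FQ: F={T} ∪ Q={C} → {C,T} (+1)
site 3, node AFKLQRY: AKLRY={C} ∩ FQ={C,T} → {C} (+0)
per-site changes: [3, 2, 3, 3]; total = 11

C,G,T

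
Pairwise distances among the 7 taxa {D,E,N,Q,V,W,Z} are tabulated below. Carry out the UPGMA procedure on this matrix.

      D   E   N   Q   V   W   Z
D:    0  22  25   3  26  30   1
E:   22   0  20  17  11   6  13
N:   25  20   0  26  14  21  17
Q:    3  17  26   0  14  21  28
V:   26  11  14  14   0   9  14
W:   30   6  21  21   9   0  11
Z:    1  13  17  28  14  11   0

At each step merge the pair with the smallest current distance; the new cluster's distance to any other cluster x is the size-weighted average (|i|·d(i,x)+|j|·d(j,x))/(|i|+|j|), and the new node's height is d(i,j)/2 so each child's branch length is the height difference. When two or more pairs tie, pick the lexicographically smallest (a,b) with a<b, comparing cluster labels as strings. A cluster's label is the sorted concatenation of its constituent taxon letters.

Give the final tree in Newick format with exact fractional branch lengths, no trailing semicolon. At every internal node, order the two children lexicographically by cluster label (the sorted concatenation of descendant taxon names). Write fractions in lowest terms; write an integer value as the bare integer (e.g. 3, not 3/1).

(((D:1/2,Z:1/2):29/4,Q:31/4):25/12,(((E:3,W:3):2,V:5):25/6,N:55/6):2/3)

iteration 1: select D,Z (d=1); attach at lengths (1/2, 1/2); label the merged cluster DZ
  updated: d(DZ,E)=35/2, d(DZ,N)=21, d(DZ,Q)=31/2, d(DZ,V)=20, d(DZ,W)=41/2
iteration 2: select E,W (d=6); attach at lengths (3, 3); label the merged cluster EW
  updated: d(DZ,EW)=19, d(EW,N)=41/2, d(EW,Q)=19, d(EW,V)=10
iteration 3: select EW,V (d=10); attach at lengths (2, 5); label the merged cluster EVW
  updated: d(DZ,EVW)=58/3, d(EVW,N)=55/3, d(EVW,Q)=52/3
iteration 4: select DZ,Q (d=31/2); attach at lengths (29/4, 31/4); label the merged cluster DQZ
  updated: d(DQZ,EVW)=56/3, d(DQZ,N)=68/3
iteration 5: select EVW,N (d=55/3); attach at lengths (25/6, 55/6); label the merged cluster ENVW
  updated: d(DQZ,ENVW)=59/3
iteration 6: select DQZ,ENVW (d=59/3); attach at lengths (25/12, 2/3); label the merged cluster DENQVWZ
final tree: (((D:1/2,Z:1/2):29/4,Q:31/4):25/12,(((E:3,W:3):2,V:5):25/6,N:55/6):2/3)
total length: 541/12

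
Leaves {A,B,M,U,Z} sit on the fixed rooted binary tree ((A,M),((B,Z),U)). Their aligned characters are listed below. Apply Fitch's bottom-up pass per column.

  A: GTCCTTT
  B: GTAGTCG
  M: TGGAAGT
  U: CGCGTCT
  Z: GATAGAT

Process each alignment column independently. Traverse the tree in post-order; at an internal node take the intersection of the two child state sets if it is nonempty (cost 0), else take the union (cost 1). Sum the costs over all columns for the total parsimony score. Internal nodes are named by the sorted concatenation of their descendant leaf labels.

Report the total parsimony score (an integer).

[col 0] AM: children A:{G}, M:{T} ∪→ {G,T}; cost 1
[col 0] BZ: children B:{G}, Z:{G} ∩→ {G}; cost 0
[col 0] BUZ: children BZ:{G}, U:{C} ∪→ {C,G}; cost 1
[col 0] ABMUZ: children AM:{G,T}, BUZ:{C,G} ∩→ {G}; cost 0
[col 1] AM: children A:{T}, M:{G} ∪→ {G,T}; cost 1
[col 1] BZ: children B:{T}, Z:{A} ∪→ {A,T}; cost 1
[col 1] BUZ: children BZ:{A,T}, U:{G} ∪→ {A,G,T}; cost 1
[col 1] ABMUZ: children AM:{G,T}, BUZ:{A,G,T} ∩→ {G,T}; cost 0
[col 2] AM: children A:{C}, M:{G} ∪→ {C,G}; cost 1
[col 2] BZ: children B:{A}, Z:{T} ∪→ {A,T}; cost 1
[col 2] BUZ: children BZ:{A,T}, U:{C} ∪→ {A,C,T}; cost 1
[col 2] ABMUZ: children AM:{C,G}, BUZ:{A,C,T} ∩→ {C}; cost 0
[col 3] AM: children A:{C}, M:{A} ∪→ {A,C}; cost 1
[col 3] BZ: children B:{G}, Z:{A} ∪→ {A,G}; cost 1
[col 3] BUZ: children BZ:{A,G}, U:{G} ∩→ {G}; cost 0
[col 3] ABMUZ: children AM:{A,C}, BUZ:{G} ∪→ {A,C,G}; cost 1
[col 4] AM: children A:{T}, M:{A} ∪→ {A,T}; cost 1
[col 4] BZ: children B:{T}, Z:{G} ∪→ {G,T}; cost 1
[col 4] BUZ: children BZ:{G,T}, U:{T} ∩→ {T}; cost 0
[col 4] ABMUZ: children AM:{A,T}, BUZ:{T} ∩→ {T}; cost 0
[col 5] AM: children A:{T}, M:{G} ∪→ {G,T}; cost 1
[col 5] BZ: children B:{C}, Z:{A} ∪→ {A,C}; cost 1
[col 5] BUZ: children BZ:{A,C}, U:{C} ∩→ {C}; cost 0
[col 5] ABMUZ: children AM:{G,T}, BUZ:{C} ∪→ {C,G,T}; cost 1
[col 6] AM: children A:{T}, M:{T} ∩→ {T}; cost 0
[col 6] BZ: children B:{G}, Z:{T} ∪→ {G,T}; cost 1
[col 6] BUZ: children BZ:{G,T}, U:{T} ∩→ {T}; cost 0
[col 6] ABMUZ: children AM:{T}, BUZ:{T} ∩→ {T}; cost 0
per-site changes: [2, 3, 3, 3, 2, 3, 1]; total = 17

17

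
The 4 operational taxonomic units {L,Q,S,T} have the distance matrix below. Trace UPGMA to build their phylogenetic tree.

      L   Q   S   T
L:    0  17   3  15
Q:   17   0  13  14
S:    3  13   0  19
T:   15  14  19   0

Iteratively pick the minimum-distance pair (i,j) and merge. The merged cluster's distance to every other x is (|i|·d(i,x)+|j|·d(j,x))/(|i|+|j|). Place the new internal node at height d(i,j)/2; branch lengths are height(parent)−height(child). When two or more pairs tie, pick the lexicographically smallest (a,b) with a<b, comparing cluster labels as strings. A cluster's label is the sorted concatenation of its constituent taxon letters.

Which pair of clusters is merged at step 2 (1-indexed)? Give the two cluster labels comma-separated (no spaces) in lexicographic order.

iteration 1: select L,S (d=3); attach at lengths (3/2, 3/2); label the merged cluster LS
  updated: d(LS,Q)=15, d(LS,T)=17
iteration 2: select Q,T (d=14); attach at lengths (7, 7); label the merged cluster QT
  updated: d(LS,QT)=16
iteration 3: select LS,QT (d=16); attach at lengths (13/2, 1); label the merged cluster LQST
final tree: ((L:3/2,S:3/2):13/2,(Q:7,T:7):1)
total length: 49/2

Q,T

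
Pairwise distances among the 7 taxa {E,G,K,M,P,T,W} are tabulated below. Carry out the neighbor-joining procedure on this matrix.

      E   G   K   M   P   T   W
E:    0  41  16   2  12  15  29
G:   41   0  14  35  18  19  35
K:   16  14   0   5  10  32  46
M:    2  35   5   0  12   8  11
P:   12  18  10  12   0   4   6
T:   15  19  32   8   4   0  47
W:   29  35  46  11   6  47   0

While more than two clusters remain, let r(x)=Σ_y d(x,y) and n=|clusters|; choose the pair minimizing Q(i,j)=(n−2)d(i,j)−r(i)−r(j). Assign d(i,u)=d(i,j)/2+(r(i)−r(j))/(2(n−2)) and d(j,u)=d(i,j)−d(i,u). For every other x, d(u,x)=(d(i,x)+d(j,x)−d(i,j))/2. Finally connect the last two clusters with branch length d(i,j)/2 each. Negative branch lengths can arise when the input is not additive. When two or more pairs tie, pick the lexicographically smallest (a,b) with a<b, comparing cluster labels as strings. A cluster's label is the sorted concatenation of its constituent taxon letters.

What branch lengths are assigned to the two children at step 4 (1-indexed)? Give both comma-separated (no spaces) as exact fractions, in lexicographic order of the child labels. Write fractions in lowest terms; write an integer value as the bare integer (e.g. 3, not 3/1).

79/16,-47/16

step 1: merge (G,K) at d=14, Q=-215; branch lengths G→109/10, K→31/10; new cluster GK
  updated: d(E,GK)=43/2, d(GK,M)=13, d(GK,P)=7, d(GK,T)=37/2, d(GK,W)=67/2
step 2: merge (P,W) at d=6, Q=-287/2; branch lengths P→-123/16, W→219/16; new cluster PW
  updated: d(E,PW)=35/2, d(GK,PW)=69/4, d(M,PW)=17/2, d(PW,T)=45/2
step 3: merge (GK,PW) at d=69/4, Q=-337/4; branch lengths GK→75/8, PW→63/8; new cluster GKPW
  updated: d(E,GKPW)=87/8, d(GKPW,M)=17/8, d(GKPW,T)=95/8
step 4: merge (E,M) at d=2, Q=-36; branch lengths E→79/16, M→-47/16; new cluster EM
  updated: d(EM,GKPW)=11/2, d(EM,T)=21/2
step 5: merge (EM,GKPW) at d=11/2, Q=-223/8; branch lengths EM→33/16, GKPW→55/16; new cluster EGKMPW
  updated: d(EGKMPW,T)=135/16
step 6: merge (EGKMPW,T) at d=135/16; branch lengths EGKMPW→135/32, T→135/32; new cluster EGKMPTW
final tree: (((E:79/16,M:-47/16):33/16,((G:109/10,K:31/10):75/8,(P:-123/16,W:219/16):63/8):55/16):135/32,T:135/32)
total length: 851/16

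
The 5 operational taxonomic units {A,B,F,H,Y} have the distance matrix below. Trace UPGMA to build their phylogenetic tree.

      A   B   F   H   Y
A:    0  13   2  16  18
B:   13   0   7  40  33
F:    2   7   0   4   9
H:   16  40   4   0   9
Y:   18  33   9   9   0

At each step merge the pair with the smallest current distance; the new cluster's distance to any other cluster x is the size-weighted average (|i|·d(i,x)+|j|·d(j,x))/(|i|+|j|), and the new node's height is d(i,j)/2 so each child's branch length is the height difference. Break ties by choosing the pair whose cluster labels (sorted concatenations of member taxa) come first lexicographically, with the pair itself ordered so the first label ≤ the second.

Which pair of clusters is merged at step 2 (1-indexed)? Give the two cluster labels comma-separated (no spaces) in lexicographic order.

step 1: merge (A,F) at d=2; branch lengths A→1, F→1; new cluster AF
  updated: d(AF,B)=10, d(AF,H)=10, d(AF,Y)=27/2
step 2: merge (H,Y) at d=9; branch lengths H→9/2, Y→9/2; new cluster HY
  updated: d(AF,HY)=47/4, d(B,HY)=73/2
step 3: merge (AF,B) at d=10; branch lengths AF→4, B→5; new cluster ABF
  updated: d(ABF,HY)=20
step 4: merge (ABF,HY) at d=20; branch lengths ABF→5, HY→11/2; new cluster ABFHY
final tree: (((A:1,F:1):4,B:5):5,(H:9/2,Y:9/2):11/2)
total length: 61/2

H,Y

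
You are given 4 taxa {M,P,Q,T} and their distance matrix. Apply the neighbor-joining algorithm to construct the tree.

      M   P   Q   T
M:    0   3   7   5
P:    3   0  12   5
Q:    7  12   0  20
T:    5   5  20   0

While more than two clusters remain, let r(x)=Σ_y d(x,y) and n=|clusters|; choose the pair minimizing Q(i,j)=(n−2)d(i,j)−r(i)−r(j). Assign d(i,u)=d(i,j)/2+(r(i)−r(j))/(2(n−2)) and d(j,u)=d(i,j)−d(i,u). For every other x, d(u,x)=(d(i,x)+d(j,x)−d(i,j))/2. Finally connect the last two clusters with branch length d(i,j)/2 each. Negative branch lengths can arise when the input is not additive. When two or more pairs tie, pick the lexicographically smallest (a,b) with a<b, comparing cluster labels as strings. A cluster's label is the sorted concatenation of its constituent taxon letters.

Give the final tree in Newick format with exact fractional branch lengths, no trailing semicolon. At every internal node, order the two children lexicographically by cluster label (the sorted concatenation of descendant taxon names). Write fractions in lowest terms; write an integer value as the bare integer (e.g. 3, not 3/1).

(((M:-5/2,Q:19/2):4,P:0):5/2,T:5/2)

1. join M+Q (d=7, Q=-40) ⇒ MQ; edges |M|=-5/2, |Q|=19/2
  updated: d(MQ,P)=4, d(MQ,T)=9
2. join MQ+P (d=4, Q=-18) ⇒ MPQ; edges |MQ|=4, |P|=0
  updated: d(MPQ,T)=5
3. join MPQ+T (d=5) ⇒ MPQT; edges |MPQ|=5/2, |T|=5/2
final tree: (((M:-5/2,Q:19/2):4,P:0):5/2,T:5/2)
total length: 16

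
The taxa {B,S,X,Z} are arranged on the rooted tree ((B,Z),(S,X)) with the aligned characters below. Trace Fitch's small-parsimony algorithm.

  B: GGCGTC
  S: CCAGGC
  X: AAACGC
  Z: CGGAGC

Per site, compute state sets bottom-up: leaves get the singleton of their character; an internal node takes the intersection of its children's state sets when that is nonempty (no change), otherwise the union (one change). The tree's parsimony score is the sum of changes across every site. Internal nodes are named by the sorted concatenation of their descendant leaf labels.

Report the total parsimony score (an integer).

9

site 0, node BZ: B={G} ∪ Z={C} → {C,G} (+1)
site 0, node SX: S={C} ∪ X={A} → {A,C} (+1)
site 0, node BSXZ: BZ={C,G} ∩ SX={A,C} → {C} (+0)
site 1, node BZ: B={G} ∩ Z={G} → {G} (+0)
site 1, node SX: S={C} ∪ X={A} → {A,C} (+1)
site 1, node BSXZ: BZ={G} ∪ SX={A,C} → {A,C,G} (+1)
site 2, node BZ: B={C} ∪ Z={G} → {C,G} (+1)
site 2, node SX: S={A} ∩ X={A} → {A} (+0)
site 2, node BSXZ: BZ={C,G} ∪ SX={A} → {A,C,G} (+1)
site 3, node BZ: B={G} ∪ Z={A} → {A,G} (+1)
site 3, node SX: S={G} ∪ X={C} → {C,G} (+1)
site 3, node BSXZ: BZ={A,G} ∩ SX={C,G} → {G} (+0)
site 4, node BZ: B={T} ∪ Z={G} → {G,T} (+1)
site 4, node SX: S={G} ∩ X={G} → {G} (+0)
site 4, node BSXZ: BZ={G,T} ∩ SX={G} → {G} (+0)
site 5, node BZ: B={C} ∩ Z={C} → {C} (+0)
site 5, node SX: S={C} ∩ X={C} → {C} (+0)
site 5, node BSXZ: BZ={C} ∩ SX={C} → {C} (+0)
per-site changes: [2, 2, 2, 2, 1, 0]; total = 9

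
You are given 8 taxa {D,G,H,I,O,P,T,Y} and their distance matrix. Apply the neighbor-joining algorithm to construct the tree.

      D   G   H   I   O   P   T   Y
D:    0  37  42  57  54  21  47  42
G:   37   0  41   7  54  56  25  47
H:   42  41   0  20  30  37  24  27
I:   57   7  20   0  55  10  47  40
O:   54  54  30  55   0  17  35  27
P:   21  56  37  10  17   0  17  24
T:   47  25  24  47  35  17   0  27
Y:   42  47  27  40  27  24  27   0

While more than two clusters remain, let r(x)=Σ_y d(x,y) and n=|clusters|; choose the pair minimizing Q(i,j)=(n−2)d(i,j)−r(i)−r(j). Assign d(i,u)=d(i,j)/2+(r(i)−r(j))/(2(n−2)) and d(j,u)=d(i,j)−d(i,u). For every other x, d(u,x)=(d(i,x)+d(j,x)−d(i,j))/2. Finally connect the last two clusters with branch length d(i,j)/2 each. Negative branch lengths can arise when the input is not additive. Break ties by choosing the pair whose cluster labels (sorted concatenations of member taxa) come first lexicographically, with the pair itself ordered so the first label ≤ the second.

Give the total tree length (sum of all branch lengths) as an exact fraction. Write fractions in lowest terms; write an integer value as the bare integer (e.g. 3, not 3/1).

441/4

1. join G+I (d=7, Q=-461) ⇒ GI; edges |G|=73/12, |I|=11/12
  updated: d(D,GI)=87/2, d(GI,H)=27, d(GI,O)=51, d(GI,P)=59/2, d(GI,T)=65/2, d(GI,Y)=40
2. join D+P (d=21, Q=-290) ⇒ DP; edges |D|=209/10, |P|=1/10
  updated: d(DP,GI)=26, d(DP,H)=29, d(DP,O)=25, d(DP,T)=43/2, d(DP,Y)=45/2
3. join GI+H (d=27, Q=-411/2) ⇒ GHI; edges |GI|=295/16, |H|=137/16
  updated: d(DP,GHI)=14, d(GHI,O)=27, d(GHI,T)=59/4, d(GHI,Y)=20
4. join GHI+T (d=59/4, Q=-519/4) ⇒ GHIT; edges |GHI|=29/8, |T|=89/8
  updated: d(DP,GHIT)=83/8, d(GHIT,O)=189/8, d(GHIT,Y)=129/8
5. join DP+GHIT (d=83/8, Q=-349/4) ⇒ DGHIPT; edges |DP|=57/8, |GHIT|=13/4
  updated: d(DGHIPT,O)=153/8, d(DGHIPT,Y)=113/8
6. join DGHIPT+O (d=153/8, Q=-241/4) ⇒ DGHIOPT; edges |DGHIPT|=25/8, |O|=16
  updated: d(DGHIOPT,Y)=11
7. join DGHIOPT+Y (d=11) ⇒ DGHIOPTY; edges |DGHIOPT|=11/2, |Y|=11/2
final tree: ((((D:209/10,P:1/10):57/8,(((G:73/12,I:11/12):295/16,H:137/16):29/8,T:89/8):13/4):25/8,O:16):11/2,Y:11/2)
total length: 441/4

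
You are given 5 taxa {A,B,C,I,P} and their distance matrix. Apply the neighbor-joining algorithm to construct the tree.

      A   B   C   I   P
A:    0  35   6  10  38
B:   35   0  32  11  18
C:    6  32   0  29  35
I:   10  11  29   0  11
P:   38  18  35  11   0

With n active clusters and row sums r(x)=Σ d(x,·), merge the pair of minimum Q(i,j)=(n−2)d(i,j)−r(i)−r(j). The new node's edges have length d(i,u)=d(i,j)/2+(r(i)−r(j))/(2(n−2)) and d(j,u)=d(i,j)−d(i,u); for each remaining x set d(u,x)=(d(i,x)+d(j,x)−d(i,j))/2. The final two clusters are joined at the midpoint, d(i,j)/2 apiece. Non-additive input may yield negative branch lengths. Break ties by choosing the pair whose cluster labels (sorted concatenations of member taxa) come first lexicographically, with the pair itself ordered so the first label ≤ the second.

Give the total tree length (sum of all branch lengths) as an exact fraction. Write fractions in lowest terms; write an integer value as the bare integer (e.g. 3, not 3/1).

iteration 1: select A,C (d=6, Q=-173); attach at lengths (5/6, 31/6); label the merged cluster AC
  updated: d(AC,B)=61/2, d(AC,I)=33/2, d(AC,P)=67/2
iteration 2: select AC,I (d=33/2, Q=-86); attach at lengths (75/4, -9/4); label the merged cluster ACI
  updated: d(ACI,B)=25/2, d(ACI,P)=14
iteration 3: select ACI,B (d=25/2, Q=-89/2); attach at lengths (17/4, 33/4); label the merged cluster ABCI
  updated: d(ABCI,P)=39/4
iteration 4: select ABCI,P (d=39/4); attach at lengths (39/8, 39/8); label the merged cluster ABCIP
final tree: ((((A:5/6,C:31/6):75/4,I:-9/4):17/4,B:33/4):39/8,P:39/8)
total length: 179/4

179/4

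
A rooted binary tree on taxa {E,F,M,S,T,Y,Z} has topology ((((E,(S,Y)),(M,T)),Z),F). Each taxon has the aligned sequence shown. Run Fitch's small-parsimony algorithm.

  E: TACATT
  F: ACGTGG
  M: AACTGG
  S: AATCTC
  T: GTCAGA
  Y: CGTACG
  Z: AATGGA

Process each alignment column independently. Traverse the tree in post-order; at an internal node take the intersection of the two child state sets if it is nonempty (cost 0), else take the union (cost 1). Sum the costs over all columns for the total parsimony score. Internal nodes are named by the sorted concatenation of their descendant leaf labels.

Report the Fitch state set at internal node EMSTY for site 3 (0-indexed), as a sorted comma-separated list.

[col 0] SY: children S:{A}, Y:{C} ∪→ {A,C}; cost 1
[col 0] ESY: children E:{T}, SY:{A,C} ∪→ {A,C,T}; cost 1
[col 0] MT: children M:{A}, T:{G} ∪→ {A,G}; cost 1
[col 0] EMSTY: children ESY:{A,C,T}, MT:{A,G} ∩→ {A}; cost 0
[col 0] EMSTYZ: children EMSTY:{A}, Z:{A} ∩→ {A}; cost 0
[col 0] EFMSTYZ: children EMSTYZ:{A}, F:{A} ∩→ {A}; cost 0
[col 1] SY: children S:{A}, Y:{G} ∪→ {A,G}; cost 1
[col 1] ESY: children E:{A}, SY:{A,G} ∩→ {A}; cost 0
[col 1] MT: children M:{A}, T:{T} ∪→ {A,T}; cost 1
[col 1] EMSTY: children ESY:{A}, MT:{A,T} ∩→ {A}; cost 0
[col 1] EMSTYZ: children EMSTY:{A}, Z:{A} ∩→ {A}; cost 0
[col 1] EFMSTYZ: children EMSTYZ:{A}, F:{C} ∪→ {A,C}; cost 1
[col 2] SY: children S:{T}, Y:{T} ∩→ {T}; cost 0
[col 2] ESY: children E:{C}, SY:{T} ∪→ {C,T}; cost 1
[col 2] MT: children M:{C}, T:{C} ∩→ {C}; cost 0
[col 2] EMSTY: children ESY:{C,T}, MT:{C} ∩→ {C}; cost 0
[col 2] EMSTYZ: children EMSTY:{C}, Z:{T} ∪→ {C,T}; cost 1
[col 2] EFMSTYZ: children EMSTYZ:{C,T}, F:{G} ∪→ {C,G,T}; cost 1
[col 3] SY: children S:{C}, Y:{A} ∪→ {A,C}; cost 1
[col 3] ESY: children E:{A}, SY:{A,C} ∩→ {A}; cost 0
[col 3] MT: children M:{T}, T:{A} ∪→ {A,T}; cost 1
[col 3] EMSTY: children ESY:{A}, MT:{A,T} ∩→ {A}; cost 0
[col 3] EMSTYZ: children EMSTY:{A}, Z:{G} ∪→ {A,G}; cost 1
[col 3] EFMSTYZ: children EMSTYZ:{A,G}, F:{T} ∪→ {A,G,T}; cost 1
[col 4] SY: children S:{T}, Y:{C} ∪→ {C,T}; cost 1
[col 4] ESY: children E:{T}, SY:{C,T} ∩→ {T}; cost 0
[col 4] MT: children M:{G}, T:{G} ∩→ {G}; cost 0
[col 4] EMSTY: children ESY:{T}, MT:{G} ∪→ {G,T}; cost 1
[col 4] EMSTYZ: children EMSTY:{G,T}, Z:{G} ∩→ {G}; cost 0
[col 4] EFMSTYZ: children EMSTYZ:{G}, F:{G} ∩→ {G}; cost 0
[col 5] SY: children S:{C}, Y:{G} ∪→ {C,G}; cost 1
[col 5] ESY: children E:{T}, SY:{C,G} ∪→ {C,G,T}; cost 1
[col 5] MT: children M:{G}, T:{A} ∪→ {A,G}; cost 1
[col 5] EMSTY: children ESY:{C,G,T}, MT:{A,G} ∩→ {G}; cost 0
[col 5] EMSTYZ: children EMSTY:{G}, Z:{A} ∪→ {A,G}; cost 1
[col 5] EFMSTYZ: children EMSTYZ:{A,G}, F:{G} ∩→ {G}; cost 0
per-site changes: [3, 3, 3, 4, 2, 4]; total = 19

A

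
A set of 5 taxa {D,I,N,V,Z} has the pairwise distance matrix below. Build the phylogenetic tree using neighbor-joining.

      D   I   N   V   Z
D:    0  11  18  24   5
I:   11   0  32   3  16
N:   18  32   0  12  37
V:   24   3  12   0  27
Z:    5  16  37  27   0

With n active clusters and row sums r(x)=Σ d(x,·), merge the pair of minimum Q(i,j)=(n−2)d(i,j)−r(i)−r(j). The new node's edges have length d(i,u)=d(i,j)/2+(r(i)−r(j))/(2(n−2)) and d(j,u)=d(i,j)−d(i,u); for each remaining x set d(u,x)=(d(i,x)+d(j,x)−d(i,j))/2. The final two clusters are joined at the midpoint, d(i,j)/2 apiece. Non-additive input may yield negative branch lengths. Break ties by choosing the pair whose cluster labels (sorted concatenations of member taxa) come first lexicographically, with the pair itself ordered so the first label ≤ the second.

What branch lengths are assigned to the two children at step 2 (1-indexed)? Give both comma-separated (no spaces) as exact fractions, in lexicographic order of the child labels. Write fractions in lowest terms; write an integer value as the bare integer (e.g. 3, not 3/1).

1. join N+V (d=12, Q=-129) ⇒ NV; edges |N|=23/2, |V|=1/2
  updated: d(D,NV)=15, d(I,NV)=23/2, d(NV,Z)=26
2. join D+Z (d=5, Q=-68) ⇒ DZ; edges |D|=-3/2, |Z|=13/2
  updated: d(DZ,I)=11, d(DZ,NV)=18
3. join DZ+I (d=11, Q=-81/2) ⇒ DIZ; edges |DZ|=35/4, |I|=9/4
  updated: d(DIZ,NV)=37/4
4. join DIZ+NV (d=37/4) ⇒ DINVZ; edges |DIZ|=37/8, |NV|=37/8
final tree: (((D:-3/2,Z:13/2):35/4,I:9/4):37/8,(N:23/2,V:1/2):37/8)
total length: 149/4

-3/2,13/2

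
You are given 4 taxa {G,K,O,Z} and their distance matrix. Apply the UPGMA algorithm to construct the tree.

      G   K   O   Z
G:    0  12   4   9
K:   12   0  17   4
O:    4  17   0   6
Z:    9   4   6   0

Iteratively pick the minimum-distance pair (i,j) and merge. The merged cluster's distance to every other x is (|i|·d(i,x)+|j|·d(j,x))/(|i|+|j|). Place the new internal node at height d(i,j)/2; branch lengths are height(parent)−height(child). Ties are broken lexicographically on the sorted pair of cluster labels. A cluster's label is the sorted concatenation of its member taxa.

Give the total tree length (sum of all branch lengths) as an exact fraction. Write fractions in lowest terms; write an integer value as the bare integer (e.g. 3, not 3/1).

1. join G+O (d=4) ⇒ GO; edges |G|=2, |O|=2
  updated: d(GO,K)=29/2, d(GO,Z)=15/2
2. join K+Z (d=4) ⇒ KZ; edges |K|=2, |Z|=2
  updated: d(GO,KZ)=11
3. join GO+KZ (d=11) ⇒ GKOZ; edges |GO|=7/2, |KZ|=7/2
final tree: ((G:2,O:2):7/2,(K:2,Z:2):7/2)
total length: 15

15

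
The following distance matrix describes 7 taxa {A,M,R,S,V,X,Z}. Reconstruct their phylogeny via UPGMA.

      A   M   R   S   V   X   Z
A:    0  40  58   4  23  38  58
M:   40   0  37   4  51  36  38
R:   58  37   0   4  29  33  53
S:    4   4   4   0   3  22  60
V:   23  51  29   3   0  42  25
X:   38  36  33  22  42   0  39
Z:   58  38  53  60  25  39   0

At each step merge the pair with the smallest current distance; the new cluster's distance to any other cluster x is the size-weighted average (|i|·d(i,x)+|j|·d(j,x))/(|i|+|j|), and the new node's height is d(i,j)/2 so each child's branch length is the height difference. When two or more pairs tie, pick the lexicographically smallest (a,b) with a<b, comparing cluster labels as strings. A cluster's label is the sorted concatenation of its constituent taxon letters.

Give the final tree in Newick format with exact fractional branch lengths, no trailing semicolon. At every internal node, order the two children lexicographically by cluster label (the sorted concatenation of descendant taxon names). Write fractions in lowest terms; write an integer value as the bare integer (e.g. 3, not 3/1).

(((((A:27/4,(S:3/2,V:3/2):21/4):101/12,R:91/6):4/3,M:33/2):3/5,X:171/10):113/20,Z:91/4)

iteration 1: select S,V (d=3); attach at lengths (3/2, 3/2); label the merged cluster SV
  updated: d(A,SV)=27/2, d(M,SV)=55/2, d(R,SV)=33/2, d(SV,X)=32, d(SV,Z)=85/2
iteration 2: select A,SV (d=27/2); attach at lengths (27/4, 21/4); label the merged cluster ASV
  updated: d(ASV,M)=95/3, d(ASV,R)=91/3, d(ASV,X)=34, d(ASV,Z)=143/3
iteration 3: select ASV,R (d=91/3); attach at lengths (101/12, 91/6); label the merged cluster ARSV
  updated: d(ARSV,M)=33, d(ARSV,X)=135/4, d(ARSV,Z)=49
iteration 4: select ARSV,M (d=33); attach at lengths (4/3, 33/2); label the merged cluster AMRSV
  updated: d(AMRSV,X)=171/5, d(AMRSV,Z)=234/5
iteration 5: select AMRSV,X (d=171/5); attach at lengths (3/5, 171/10); label the merged cluster AMRSVX
  updated: d(AMRSVX,Z)=91/2
iteration 6: select AMRSVX,Z (d=91/2); attach at lengths (113/20, 91/4); label the merged cluster AMRSVXZ
final tree: (((((A:27/4,(S:3/2,V:3/2):21/4):101/12,R:91/6):4/3,M:33/2):3/5,X:171/10):113/20,Z:91/4)
total length: 6151/60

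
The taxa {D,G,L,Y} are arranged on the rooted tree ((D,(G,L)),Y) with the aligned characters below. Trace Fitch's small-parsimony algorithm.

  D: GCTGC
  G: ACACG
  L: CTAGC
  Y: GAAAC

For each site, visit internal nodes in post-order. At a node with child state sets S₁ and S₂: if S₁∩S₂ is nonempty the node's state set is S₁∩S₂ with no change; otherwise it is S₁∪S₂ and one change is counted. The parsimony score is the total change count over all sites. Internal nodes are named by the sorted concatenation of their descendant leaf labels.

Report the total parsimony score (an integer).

8

GL@0: {A} ∪ {C} = {A,C} (union, +1)
DGL@0: {G} ∪ {A,C} = {A,C,G} (union, +1)
DGLY@0: {A,C,G} ∩ {G} = {G} (intersection, +0)
GL@1: {C} ∪ {T} = {C,T} (union, +1)
DGL@1: {C} ∩ {C,T} = {C} (intersection, +0)
DGLY@1: {C} ∪ {A} = {A,C} (union, +1)
GL@2: {A} ∩ {A} = {A} (intersection, +0)
DGL@2: {T} ∪ {A} = {A,T} (union, +1)
DGLY@2: {A,T} ∩ {A} = {A} (intersection, +0)
GL@3: {C} ∪ {G} = {C,G} (union, +1)
DGL@3: {G} ∩ {C,G} = {G} (intersection, +0)
DGLY@3: {G} ∪ {A} = {A,G} (union, +1)
GL@4: {G} ∪ {C} = {C,G} (union, +1)
DGL@4: {C} ∩ {C,G} = {C} (intersection, +0)
DGLY@4: {C} ∩ {C} = {C} (intersection, +0)
per-site changes: [2, 2, 1, 2, 1]; total = 8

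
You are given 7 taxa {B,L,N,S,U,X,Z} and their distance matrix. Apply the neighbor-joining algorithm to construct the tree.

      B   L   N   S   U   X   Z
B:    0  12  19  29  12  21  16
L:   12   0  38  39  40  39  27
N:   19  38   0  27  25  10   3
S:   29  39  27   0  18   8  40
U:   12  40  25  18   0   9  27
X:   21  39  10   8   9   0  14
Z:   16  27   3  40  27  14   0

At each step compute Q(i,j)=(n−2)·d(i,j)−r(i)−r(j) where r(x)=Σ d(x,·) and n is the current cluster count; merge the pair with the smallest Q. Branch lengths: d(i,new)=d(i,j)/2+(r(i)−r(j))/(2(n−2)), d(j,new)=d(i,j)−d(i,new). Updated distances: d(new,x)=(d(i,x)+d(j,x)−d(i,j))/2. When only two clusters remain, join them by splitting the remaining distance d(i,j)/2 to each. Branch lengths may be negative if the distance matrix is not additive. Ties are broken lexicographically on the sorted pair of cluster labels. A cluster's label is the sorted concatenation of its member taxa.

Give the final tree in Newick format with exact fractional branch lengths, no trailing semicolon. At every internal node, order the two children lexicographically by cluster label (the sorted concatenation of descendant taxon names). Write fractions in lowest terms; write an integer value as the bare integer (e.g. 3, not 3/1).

(((((B:-13/5,L:73/5):115/12,(N:0,Z:3):95/12):119/16,U:97/16):55/16,S:151/16):-23/32,X:-23/32)

step 1: merge (B,L) at d=12, Q=-244; branch lengths B→-13/5, L→73/5; new cluster BL
  updated: d(BL,N)=45/2, d(BL,S)=28, d(BL,U)=20, d(BL,X)=24, d(BL,Z)=31/2
step 2: merge (N,Z) at d=3, Q=-175; branch lengths N→0, Z→3; new cluster NZ
  updated: d(BL,NZ)=35/2, d(NZ,S)=32, d(NZ,U)=49/2, d(NZ,X)=21/2
step 3: merge (BL,NZ) at d=35/2, Q=-243/2; branch lengths BL→115/12, NZ→95/12; new cluster BLNZ
  updated: d(BLNZ,S)=85/4, d(BLNZ,U)=27/2, d(BLNZ,X)=17/2
step 4: merge (BLNZ,U) at d=27/2, Q=-227/4; branch lengths BLNZ→119/16, U→97/16; new cluster BLNUZ
  updated: d(BLNUZ,S)=103/8, d(BLNUZ,X)=2
step 5: merge (BLNUZ,S) at d=103/8, Q=-183/8; branch lengths BLNUZ→55/16, S→151/16; new cluster BLNSUZ
  updated: d(BLNSUZ,X)=-23/16
step 6: merge (BLNSUZ,X) at d=-23/16; branch lengths BLNSUZ→-23/32, X→-23/32; new cluster BLNSUXZ
final tree: (((((B:-13/5,L:73/5):115/12,(N:0,Z:3):95/12):119/16,U:97/16):55/16,S:151/16):-23/32,X:-23/32)
total length: 919/16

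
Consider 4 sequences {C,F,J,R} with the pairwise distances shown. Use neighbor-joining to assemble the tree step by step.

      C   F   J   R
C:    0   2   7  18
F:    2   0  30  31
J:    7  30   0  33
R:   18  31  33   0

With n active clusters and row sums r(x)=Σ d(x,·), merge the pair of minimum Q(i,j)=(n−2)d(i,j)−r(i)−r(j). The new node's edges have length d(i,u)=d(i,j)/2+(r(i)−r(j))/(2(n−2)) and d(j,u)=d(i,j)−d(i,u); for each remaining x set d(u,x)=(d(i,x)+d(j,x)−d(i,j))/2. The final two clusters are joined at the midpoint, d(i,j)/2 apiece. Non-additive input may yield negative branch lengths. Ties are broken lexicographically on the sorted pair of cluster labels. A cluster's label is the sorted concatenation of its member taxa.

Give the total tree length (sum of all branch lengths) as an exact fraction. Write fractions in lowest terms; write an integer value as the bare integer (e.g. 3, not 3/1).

iteration 1: select C,F (d=2, Q=-86); attach at lengths (-8, 10); label the merged cluster CF
  updated: d(CF,J)=35/2, d(CF,R)=47/2
iteration 2: select CF,J (d=35/2, Q=-74); attach at lengths (4, 27/2); label the merged cluster CFJ
  updated: d(CFJ,R)=39/2
iteration 3: select CFJ,R (d=39/2); attach at lengths (39/4, 39/4); label the merged cluster CFJR
final tree: (((C:-8,F:10):4,J:27/2):39/4,R:39/4)
total length: 39

39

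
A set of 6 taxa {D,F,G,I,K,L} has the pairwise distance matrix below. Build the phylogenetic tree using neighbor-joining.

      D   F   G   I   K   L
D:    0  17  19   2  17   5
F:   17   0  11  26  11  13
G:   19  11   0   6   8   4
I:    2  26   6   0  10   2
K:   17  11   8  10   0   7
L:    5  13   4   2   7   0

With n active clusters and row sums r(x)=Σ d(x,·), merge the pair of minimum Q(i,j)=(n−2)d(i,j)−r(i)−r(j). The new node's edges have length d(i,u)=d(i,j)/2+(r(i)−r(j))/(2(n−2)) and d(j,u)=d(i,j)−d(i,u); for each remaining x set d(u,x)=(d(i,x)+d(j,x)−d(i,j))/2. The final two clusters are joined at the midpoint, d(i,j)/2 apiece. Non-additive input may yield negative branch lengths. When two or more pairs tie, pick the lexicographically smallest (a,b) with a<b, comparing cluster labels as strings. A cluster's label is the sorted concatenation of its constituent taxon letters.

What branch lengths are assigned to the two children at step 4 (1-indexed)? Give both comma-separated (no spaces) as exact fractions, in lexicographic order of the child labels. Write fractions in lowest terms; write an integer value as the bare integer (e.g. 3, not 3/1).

1. join D+I (d=2, Q=-98) ⇒ DI; edges |D|=11/4, |I|=-3/4
  updated: d(DI,F)=41/2, d(DI,G)=23/2, d(DI,K)=25/2, d(DI,L)=5/2
2. join DI+L (d=5/2, Q=-66) ⇒ DIL; edges |DI|=14/3, |L|=-13/6
  updated: d(DIL,F)=31/2, d(DIL,G)=13/2, d(DIL,K)=17/2
3. join DIL+G (d=13/2, Q=-43) ⇒ DGIL; edges |DIL|=9/2, |G|=2
  updated: d(DGIL,F)=10, d(DGIL,K)=5
4. join DGIL+F (d=10, Q=-26) ⇒ DFGIL; edges |DGIL|=2, |F|=8
  updated: d(DFGIL,K)=3
5. join DFGIL+K (d=3) ⇒ DFGIKL; edges |DFGIL|=3/2, |K|=3/2
final tree: (((((D:11/4,I:-3/4):14/3,L:-13/6):9/2,G:2):2,F:8):3/2,K:3/2)
total length: 24

2,8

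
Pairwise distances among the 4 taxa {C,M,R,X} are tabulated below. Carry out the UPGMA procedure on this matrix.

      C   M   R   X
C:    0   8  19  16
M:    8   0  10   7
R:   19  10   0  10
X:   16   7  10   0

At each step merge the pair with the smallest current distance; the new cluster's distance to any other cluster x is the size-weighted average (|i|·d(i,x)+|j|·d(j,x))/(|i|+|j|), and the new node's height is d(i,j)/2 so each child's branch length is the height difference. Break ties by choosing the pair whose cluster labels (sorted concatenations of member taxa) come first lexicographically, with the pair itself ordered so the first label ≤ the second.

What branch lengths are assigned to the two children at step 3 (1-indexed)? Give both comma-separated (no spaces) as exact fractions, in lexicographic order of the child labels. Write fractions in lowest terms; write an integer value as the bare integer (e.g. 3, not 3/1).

1. join M+X (d=7) ⇒ MX; edges |M|=7/2, |X|=7/2
  updated: d(C,MX)=12, d(MX,R)=10
2. join MX+R (d=10) ⇒ MRX; edges |MX|=3/2, |R|=5
  updated: d(C,MRX)=43/3
3. join C+MRX (d=43/3) ⇒ CMRX; edges |C|=43/6, |MRX|=13/6
final tree: (C:43/6,((M:7/2,X:7/2):3/2,R:5):13/6)
total length: 137/6

43/6,13/6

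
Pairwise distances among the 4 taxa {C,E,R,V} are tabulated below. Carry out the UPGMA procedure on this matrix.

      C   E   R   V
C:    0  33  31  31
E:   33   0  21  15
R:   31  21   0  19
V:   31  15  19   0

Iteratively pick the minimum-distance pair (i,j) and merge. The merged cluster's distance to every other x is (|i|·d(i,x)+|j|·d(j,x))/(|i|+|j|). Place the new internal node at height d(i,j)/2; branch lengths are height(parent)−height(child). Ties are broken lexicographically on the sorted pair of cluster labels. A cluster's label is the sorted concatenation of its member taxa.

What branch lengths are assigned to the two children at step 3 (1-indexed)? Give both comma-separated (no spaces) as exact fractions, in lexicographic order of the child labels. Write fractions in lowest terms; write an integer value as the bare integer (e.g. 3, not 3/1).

step 1: merge (E,V) at d=15; branch lengths E→15/2, V→15/2; new cluster EV
  updated: d(C,EV)=32, d(EV,R)=20
step 2: merge (EV,R) at d=20; branch lengths EV→5/2, R→10; new cluster ERV
  updated: d(C,ERV)=95/3
step 3: merge (C,ERV) at d=95/3; branch lengths C→95/6, ERV→35/6; new cluster CERV
final tree: (C:95/6,((E:15/2,V:15/2):5/2,R:10):35/6)
total length: 295/6

95/6,35/6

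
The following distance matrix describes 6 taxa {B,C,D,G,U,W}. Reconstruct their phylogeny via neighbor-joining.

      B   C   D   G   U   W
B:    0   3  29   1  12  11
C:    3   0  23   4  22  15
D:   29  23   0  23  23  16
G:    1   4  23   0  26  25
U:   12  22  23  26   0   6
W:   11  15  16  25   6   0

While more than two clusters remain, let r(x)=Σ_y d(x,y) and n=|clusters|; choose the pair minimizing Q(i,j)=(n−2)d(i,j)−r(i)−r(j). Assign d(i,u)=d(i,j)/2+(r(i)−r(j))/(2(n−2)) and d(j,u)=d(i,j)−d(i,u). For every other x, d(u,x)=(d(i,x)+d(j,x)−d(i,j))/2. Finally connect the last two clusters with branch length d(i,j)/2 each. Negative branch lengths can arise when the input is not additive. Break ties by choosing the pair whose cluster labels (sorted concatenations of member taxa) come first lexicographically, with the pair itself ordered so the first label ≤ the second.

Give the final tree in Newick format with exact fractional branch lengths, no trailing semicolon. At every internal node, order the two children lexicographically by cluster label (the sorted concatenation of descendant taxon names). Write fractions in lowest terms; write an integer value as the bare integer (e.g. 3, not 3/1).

(((B:-3/4,G:7/4):2,C:1):5,(D:13,(U:5,W:1):7/2):5)

iteration 1: select U,W (d=6, Q=-138); attach at lengths (5, 1); label the merged cluster UW
  updated: d(B,UW)=17/2, d(C,UW)=31/2, d(D,UW)=33/2, d(G,UW)=45/2
iteration 2: select D,UW (d=33/2, Q=-105); attach at lengths (13, 7/2); label the merged cluster DUW
  updated: d(B,DUW)=21/2, d(C,DUW)=11, d(DUW,G)=29/2
iteration 3: select B,G (d=1, Q=-32); attach at lengths (-3/4, 7/4); label the merged cluster BG
  updated: d(BG,C)=3, d(BG,DUW)=12
iteration 4: select BG,C (d=3, Q=-26); attach at lengths (2, 1); label the merged cluster BCG
  updated: d(BCG,DUW)=10
iteration 5: select BCG,DUW (d=10); attach at lengths (5, 5); label the merged cluster BCDGUW
final tree: (((B:-3/4,G:7/4):2,C:1):5,(D:13,(U:5,W:1):7/2):5)
total length: 73/2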